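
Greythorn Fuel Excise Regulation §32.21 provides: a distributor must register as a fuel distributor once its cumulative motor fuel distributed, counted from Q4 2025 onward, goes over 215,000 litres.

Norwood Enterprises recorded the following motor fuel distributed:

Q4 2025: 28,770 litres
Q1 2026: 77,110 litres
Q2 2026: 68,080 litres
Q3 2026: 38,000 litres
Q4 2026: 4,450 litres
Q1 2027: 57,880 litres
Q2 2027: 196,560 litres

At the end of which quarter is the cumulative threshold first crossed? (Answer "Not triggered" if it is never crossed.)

Q4 2026

Through Q4 2025: 28,770 litres
Through Q1 2026: 105,880 litres
Through Q2 2026: 173,960 litres
Through Q3 2026: 211,960 litres
Through Q4 2026: 216,410 litres ← exceeds threshold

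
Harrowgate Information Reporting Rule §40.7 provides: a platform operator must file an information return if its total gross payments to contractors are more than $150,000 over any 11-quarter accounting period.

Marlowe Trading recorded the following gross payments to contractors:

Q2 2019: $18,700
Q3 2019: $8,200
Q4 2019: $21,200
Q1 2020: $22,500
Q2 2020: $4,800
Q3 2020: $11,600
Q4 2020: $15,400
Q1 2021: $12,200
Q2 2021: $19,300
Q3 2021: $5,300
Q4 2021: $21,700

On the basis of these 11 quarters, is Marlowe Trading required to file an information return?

Yes

Total gross payments to contractors: $18,700 + $8,200 + $21,200 + $22,500 + $4,800 + $11,600 + $15,400 + $12,200 + $19,300 + $5,300 + $21,700 = $160,900.
$160,900 > $150,000, so the threshold is exceeded.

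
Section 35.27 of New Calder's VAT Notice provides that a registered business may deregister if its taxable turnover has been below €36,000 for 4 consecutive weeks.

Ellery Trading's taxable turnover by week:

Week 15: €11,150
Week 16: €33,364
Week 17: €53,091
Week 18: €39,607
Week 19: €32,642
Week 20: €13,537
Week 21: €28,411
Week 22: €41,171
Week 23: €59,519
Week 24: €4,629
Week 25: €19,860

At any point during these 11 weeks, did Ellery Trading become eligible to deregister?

Weeks below €36,000: Week 15, Week 16, Week 19, Week 20, Week 21, Week 24, Week 25.
Longest run of consecutive weeks below the threshold: 3.
3 < 4, so Ellery Trading never became eligible.

No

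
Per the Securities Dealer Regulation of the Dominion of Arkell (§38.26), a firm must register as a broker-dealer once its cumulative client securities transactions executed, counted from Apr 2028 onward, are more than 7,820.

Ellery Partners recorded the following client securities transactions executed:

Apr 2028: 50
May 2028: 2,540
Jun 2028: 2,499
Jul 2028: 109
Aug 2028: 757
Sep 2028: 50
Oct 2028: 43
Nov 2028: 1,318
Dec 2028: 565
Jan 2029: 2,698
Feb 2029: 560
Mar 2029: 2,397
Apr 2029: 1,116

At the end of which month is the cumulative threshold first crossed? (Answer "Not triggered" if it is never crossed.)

Dec 2028

Through Apr 2028: 50
Through May 2028: 2,590
Through Jun 2028: 5,089
Through Jul 2028: 5,198
Through Aug 2028: 5,955
Through Sep 2028: 6,005
Through Oct 2028: 6,048
Through Nov 2028: 7,366
Through Dec 2028: 7,931 ← exceeds threshold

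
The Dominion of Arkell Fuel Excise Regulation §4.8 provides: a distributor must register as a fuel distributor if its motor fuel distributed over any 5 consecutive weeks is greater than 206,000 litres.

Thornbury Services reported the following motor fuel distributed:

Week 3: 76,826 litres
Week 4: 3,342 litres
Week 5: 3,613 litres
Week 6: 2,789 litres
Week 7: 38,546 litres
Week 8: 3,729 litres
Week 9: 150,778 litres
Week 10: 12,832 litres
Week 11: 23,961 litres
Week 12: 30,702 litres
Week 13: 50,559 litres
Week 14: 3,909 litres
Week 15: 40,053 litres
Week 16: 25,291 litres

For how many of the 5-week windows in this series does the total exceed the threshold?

Week 3–Week 7: 76,826 litres + 3,342 litres + 3,613 litres + 2,789 litres + 38,546 litres = 125,116 litres (under)
Week 4–Week 8: 3,342 litres + 3,613 litres + 2,789 litres + 38,546 litres + 3,729 litres = 52,019 litres (under)
Week 5–Week 9: 3,613 litres + 2,789 litres + 38,546 litres + 3,729 litres + 150,778 litres = 199,455 litres (under)
Week 6–Week 10: 2,789 litres + 38,546 litres + 3,729 litres + 150,778 litres + 12,832 litres = 208,674 litres (over)
Week 7–Week 11: 38,546 litres + 3,729 litres + 150,778 litres + 12,832 litres + 23,961 litres = 229,846 litres (over)
Week 8–Week 12: 3,729 litres + 150,778 litres + 12,832 litres + 23,961 litres + 30,702 litres = 222,002 litres (over)
Week 9–Week 13: 150,778 litres + 12,832 litres + 23,961 litres + 30,702 litres + 50,559 litres = 268,832 litres (over)
Week 10–Week 14: 12,832 litres + 23,961 litres + 30,702 litres + 50,559 litres + 3,909 litres = 121,963 litres (under)
Week 11–Week 15: 23,961 litres + 30,702 litres + 50,559 litres + 3,909 litres + 40,053 litres = 149,184 litres (under)
Week 12–Week 16: 30,702 litres + 50,559 litres + 3,909 litres + 40,053 litres + 25,291 litres = 150,514 litres (under)
4 windows exceed the threshold.

4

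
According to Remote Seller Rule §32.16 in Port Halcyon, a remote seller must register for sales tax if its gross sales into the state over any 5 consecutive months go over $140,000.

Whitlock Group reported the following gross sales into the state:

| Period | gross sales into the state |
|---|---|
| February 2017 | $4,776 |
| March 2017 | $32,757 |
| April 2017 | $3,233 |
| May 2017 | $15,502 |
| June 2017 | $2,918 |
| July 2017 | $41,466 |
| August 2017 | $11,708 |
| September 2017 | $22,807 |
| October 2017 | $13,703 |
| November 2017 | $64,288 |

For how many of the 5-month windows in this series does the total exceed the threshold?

1

February 2017–June 2017: $4,776 + $32,757 + $3,233 + $15,502 + $2,918 = $59,186 (under)
March 2017–July 2017: $32,757 + $3,233 + $15,502 + $2,918 + $41,466 = $95,876 (under)
April 2017–August 2017: $3,233 + $15,502 + $2,918 + $41,466 + $11,708 = $74,827 (under)
May 2017–September 2017: $15,502 + $2,918 + $41,466 + $11,708 + $22,807 = $94,401 (under)
June 2017–October 2017: $2,918 + $41,466 + $11,708 + $22,807 + $13,703 = $92,602 (under)
July 2017–November 2017: $41,466 + $11,708 + $22,807 + $13,703 + $64,288 = $153,972 (over)
1 window exceeds the threshold.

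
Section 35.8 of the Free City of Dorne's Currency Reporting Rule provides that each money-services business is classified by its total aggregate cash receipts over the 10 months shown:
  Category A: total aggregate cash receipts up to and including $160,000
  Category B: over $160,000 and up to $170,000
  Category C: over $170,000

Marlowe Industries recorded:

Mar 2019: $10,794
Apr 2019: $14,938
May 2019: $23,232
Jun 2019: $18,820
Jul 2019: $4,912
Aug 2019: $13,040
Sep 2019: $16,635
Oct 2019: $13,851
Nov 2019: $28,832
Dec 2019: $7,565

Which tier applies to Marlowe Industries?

Total aggregate cash receipts: $10,794 + $14,938 + $23,232 + $18,820 + $4,912 + $13,040 + $16,635 + $13,851 + $28,832 + $7,565 = $152,619.
$152,619 ≤ $160,000, so Category A applies.

Category A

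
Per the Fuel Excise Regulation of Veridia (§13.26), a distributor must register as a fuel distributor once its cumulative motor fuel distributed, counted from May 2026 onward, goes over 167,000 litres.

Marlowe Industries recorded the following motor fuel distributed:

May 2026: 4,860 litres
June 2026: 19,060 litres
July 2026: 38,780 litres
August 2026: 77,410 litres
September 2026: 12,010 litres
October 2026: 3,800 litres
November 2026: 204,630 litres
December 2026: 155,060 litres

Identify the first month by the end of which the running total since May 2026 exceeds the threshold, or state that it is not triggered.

Through May 2026: 4,860 litres
Through June 2026: 23,920 litres
Through July 2026: 62,700 litres
Through August 2026: 140,110 litres
Through September 2026: 152,120 litres
Through October 2026: 155,920 litres
Through November 2026: 360,550 litres ← exceeds threshold

November 2026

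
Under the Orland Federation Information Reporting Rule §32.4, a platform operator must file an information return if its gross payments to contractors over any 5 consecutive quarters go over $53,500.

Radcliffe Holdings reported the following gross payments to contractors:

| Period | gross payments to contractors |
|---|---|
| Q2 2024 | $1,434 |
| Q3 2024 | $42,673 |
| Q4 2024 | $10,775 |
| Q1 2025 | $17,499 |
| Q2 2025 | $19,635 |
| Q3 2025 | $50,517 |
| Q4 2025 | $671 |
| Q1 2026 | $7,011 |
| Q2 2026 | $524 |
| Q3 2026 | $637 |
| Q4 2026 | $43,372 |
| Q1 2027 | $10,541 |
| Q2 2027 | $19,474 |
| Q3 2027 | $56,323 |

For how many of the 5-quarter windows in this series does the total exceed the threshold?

Q2 2024–Q2 2025: $1,434 + $42,673 + $10,775 + $17,499 + $19,635 = $92,016 (over)
Q3 2024–Q3 2025: $42,673 + $10,775 + $17,499 + $19,635 + $50,517 = $141,099 (over)
Q4 2024–Q4 2025: $10,775 + $17,499 + $19,635 + $50,517 + $671 = $99,097 (over)
Q1 2025–Q1 2026: $17,499 + $19,635 + $50,517 + $671 + $7,011 = $95,333 (over)
Q2 2025–Q2 2026: $19,635 + $50,517 + $671 + $7,011 + $524 = $78,358 (over)
Q3 2025–Q3 2026: $50,517 + $671 + $7,011 + $524 + $637 = $59,360 (over)
Q4 2025–Q4 2026: $671 + $7,011 + $524 + $637 + $43,372 = $52,215 (under)
Q1 2026–Q1 2027: $7,011 + $524 + $637 + $43,372 + $10,541 = $62,085 (over)
Q2 2026–Q2 2027: $524 + $637 + $43,372 + $10,541 + $19,474 = $74,548 (over)
Q3 2026–Q3 2027: $637 + $43,372 + $10,541 + $19,474 + $56,323 = $130,347 (over)
9 windows exceed the threshold.

9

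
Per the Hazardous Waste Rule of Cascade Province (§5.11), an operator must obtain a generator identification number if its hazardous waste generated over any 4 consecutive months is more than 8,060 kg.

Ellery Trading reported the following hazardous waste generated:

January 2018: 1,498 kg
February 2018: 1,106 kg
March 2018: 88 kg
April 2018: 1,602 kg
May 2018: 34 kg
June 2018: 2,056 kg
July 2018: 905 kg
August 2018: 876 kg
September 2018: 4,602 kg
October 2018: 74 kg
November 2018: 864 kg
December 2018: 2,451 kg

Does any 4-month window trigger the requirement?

Yes

January 2018–April 2018: 1,498 kg + 1,106 kg + 88 kg + 1,602 kg = 4,294 kg (under)
February 2018–May 2018: 1,106 kg + 88 kg + 1,602 kg + 34 kg = 2,830 kg (under)
March 2018–June 2018: 88 kg + 1,602 kg + 34 kg + 2,056 kg = 3,780 kg (under)
April 2018–July 2018: 1,602 kg + 34 kg + 2,056 kg + 905 kg = 4,597 kg (under)
May 2018–August 2018: 34 kg + 2,056 kg + 905 kg + 876 kg = 3,871 kg (under)
June 2018–September 2018: 2,056 kg + 905 kg + 876 kg + 4,602 kg = 8,439 kg (over)
July 2018–October 2018: 905 kg + 876 kg + 4,602 kg + 74 kg = 6,457 kg (under)
August 2018–November 2018: 876 kg + 4,602 kg + 74 kg + 864 kg = 6,416 kg (under)
September 2018–December 2018: 4,602 kg + 74 kg + 864 kg + 2,451 kg = 7,991 kg (under)
At least one window exceeds 8,060 kg.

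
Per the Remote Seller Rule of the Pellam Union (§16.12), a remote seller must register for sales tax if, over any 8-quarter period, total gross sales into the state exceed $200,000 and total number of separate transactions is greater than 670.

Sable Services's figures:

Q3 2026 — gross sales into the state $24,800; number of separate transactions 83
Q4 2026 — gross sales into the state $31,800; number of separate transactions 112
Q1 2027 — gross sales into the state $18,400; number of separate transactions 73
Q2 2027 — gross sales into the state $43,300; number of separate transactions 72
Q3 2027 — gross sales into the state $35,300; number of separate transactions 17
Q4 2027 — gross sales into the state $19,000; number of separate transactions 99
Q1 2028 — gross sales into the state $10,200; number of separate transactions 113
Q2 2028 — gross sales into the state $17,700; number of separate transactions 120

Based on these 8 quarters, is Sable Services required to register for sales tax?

Total gross sales into the state: $24,800 + $31,800 + $18,400 + $43,300 + $35,300 + $19,000 + $10,200 + $17,700 = $200,500 (> $200,000).
Total number of separate transactions: 83 + 112 + 73 + 72 + 17 + 99 + 113 + 120 = 689 (> 670).
The test is 'and': both thresholds are exceeded.

Yes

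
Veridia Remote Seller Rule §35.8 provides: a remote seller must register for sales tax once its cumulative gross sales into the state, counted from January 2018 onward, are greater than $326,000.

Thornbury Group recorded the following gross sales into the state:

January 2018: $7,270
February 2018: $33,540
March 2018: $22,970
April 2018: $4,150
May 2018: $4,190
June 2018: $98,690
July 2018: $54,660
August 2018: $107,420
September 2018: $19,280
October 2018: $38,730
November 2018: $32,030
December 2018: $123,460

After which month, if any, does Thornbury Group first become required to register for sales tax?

Through January 2018: $7,270
Through February 2018: $40,810
Through March 2018: $63,780
Through April 2018: $67,930
Through May 2018: $72,120
Through June 2018: $170,810
Through July 2018: $225,470
Through August 2018: $332,890 ← exceeds threshold

August 2018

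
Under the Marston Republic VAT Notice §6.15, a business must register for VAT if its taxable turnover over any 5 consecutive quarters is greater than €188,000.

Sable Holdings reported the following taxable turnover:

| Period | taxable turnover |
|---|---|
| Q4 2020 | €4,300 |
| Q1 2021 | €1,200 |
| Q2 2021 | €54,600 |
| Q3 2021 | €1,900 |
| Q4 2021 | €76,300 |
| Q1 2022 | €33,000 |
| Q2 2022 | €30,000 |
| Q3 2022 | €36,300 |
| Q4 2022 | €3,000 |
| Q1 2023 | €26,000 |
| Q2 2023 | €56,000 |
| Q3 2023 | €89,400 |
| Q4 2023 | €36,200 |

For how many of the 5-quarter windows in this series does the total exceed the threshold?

Q4 2020–Q4 2021: €4,300 + €1,200 + €54,600 + €1,900 + €76,300 = €138,300 (under)
Q1 2021–Q1 2022: €1,200 + €54,600 + €1,900 + €76,300 + €33,000 = €167,000 (under)
Q2 2021–Q2 2022: €54,600 + €1,900 + €76,300 + €33,000 + €30,000 = €195,800 (over)
Q3 2021–Q3 2022: €1,900 + €76,300 + €33,000 + €30,000 + €36,300 = €177,500 (under)
Q4 2021–Q4 2022: €76,300 + €33,000 + €30,000 + €36,300 + €3,000 = €178,600 (under)
Q1 2022–Q1 2023: €33,000 + €30,000 + €36,300 + €3,000 + €26,000 = €128,300 (under)
Q2 2022–Q2 2023: €30,000 + €36,300 + €3,000 + €26,000 + €56,000 = €151,300 (under)
Q3 2022–Q3 2023: €36,300 + €3,000 + €26,000 + €56,000 + €89,400 = €210,700 (over)
Q4 2022–Q4 2023: €3,000 + €26,000 + €56,000 + €89,400 + €36,200 = €210,600 (over)
3 windows exceed the threshold.

3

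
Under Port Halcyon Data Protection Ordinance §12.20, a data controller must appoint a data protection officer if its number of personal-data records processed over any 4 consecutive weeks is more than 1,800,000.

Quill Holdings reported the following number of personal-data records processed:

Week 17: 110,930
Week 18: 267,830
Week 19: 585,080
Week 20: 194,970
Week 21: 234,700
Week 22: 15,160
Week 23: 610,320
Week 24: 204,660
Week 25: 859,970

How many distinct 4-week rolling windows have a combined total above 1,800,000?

0

Week 17–Week 20: 110,930 + 267,830 + 585,080 + 194,970 = 1,158,810 (under)
Week 18–Week 21: 267,830 + 585,080 + 194,970 + 234,700 = 1,282,580 (under)
Week 19–Week 22: 585,080 + 194,970 + 234,700 + 15,160 = 1,029,910 (under)
Week 20–Week 23: 194,970 + 234,700 + 15,160 + 610,320 = 1,055,150 (under)
Week 21–Week 24: 234,700 + 15,160 + 610,320 + 204,660 = 1,064,840 (under)
Week 22–Week 25: 15,160 + 610,320 + 204,660 + 859,970 = 1,690,110 (under)
0 windows exceed the threshold.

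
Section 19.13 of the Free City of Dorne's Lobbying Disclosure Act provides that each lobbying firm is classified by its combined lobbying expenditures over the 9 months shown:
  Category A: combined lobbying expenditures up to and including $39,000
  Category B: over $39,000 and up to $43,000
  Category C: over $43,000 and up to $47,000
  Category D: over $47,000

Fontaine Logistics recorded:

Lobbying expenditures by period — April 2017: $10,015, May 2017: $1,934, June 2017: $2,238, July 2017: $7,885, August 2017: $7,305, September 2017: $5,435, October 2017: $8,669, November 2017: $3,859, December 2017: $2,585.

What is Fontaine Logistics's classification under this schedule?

Combined lobbying expenditures: $10,015 + $1,934 + $2,238 + $7,885 + $7,305 + $5,435 + $8,669 + $3,859 + $2,585 = $49,925.
$49,925 > $47,000, so Category D applies.

Category D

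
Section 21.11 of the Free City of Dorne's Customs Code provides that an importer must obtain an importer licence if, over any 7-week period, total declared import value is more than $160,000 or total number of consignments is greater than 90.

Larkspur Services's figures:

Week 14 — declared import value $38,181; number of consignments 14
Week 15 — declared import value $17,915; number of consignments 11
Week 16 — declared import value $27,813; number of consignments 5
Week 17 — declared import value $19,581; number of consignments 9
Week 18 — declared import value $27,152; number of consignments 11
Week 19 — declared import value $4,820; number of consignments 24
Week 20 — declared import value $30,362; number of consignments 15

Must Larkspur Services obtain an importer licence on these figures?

Yes

Total declared import value: $38,181 + $17,915 + $27,813 + $19,581 + $27,152 + $4,820 + $30,362 = $165,824 (> $160,000).
Total number of consignments: 14 + 11 + 5 + 9 + 11 + 24 + 15 = 89 (≤ 90).
The test is 'or': at least one threshold is exceeded.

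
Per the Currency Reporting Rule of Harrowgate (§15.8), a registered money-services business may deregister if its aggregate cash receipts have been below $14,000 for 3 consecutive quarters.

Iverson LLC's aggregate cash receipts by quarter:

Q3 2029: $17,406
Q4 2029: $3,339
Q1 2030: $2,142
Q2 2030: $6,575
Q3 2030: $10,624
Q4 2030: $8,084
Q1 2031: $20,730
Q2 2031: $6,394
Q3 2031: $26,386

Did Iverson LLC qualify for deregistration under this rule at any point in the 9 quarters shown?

Yes

Quarters below $14,000: Q4 2029, Q1 2030, Q2 2030, Q3 2030, Q4 2030, Q2 2031.
Longest run of consecutive quarters below the threshold: 5.
5 ≥ 3, so Iverson LLC became eligible.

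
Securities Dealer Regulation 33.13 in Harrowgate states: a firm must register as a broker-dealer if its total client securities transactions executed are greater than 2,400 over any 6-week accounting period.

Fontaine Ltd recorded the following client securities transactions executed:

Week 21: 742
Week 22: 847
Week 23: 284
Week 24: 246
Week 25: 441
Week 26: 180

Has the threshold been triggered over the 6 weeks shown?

Total client securities transactions executed: 742 + 847 + 284 + 246 + 441 + 180 = 2,740.
2,740 > 2,400, so the threshold is exceeded.

Yes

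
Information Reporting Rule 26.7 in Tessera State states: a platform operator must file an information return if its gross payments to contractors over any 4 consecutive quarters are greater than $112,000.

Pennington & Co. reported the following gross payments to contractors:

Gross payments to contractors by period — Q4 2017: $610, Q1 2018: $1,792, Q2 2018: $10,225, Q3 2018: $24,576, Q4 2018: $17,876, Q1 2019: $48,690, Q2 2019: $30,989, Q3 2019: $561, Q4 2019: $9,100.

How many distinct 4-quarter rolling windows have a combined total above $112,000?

Q4 2017–Q3 2018: $610 + $1,792 + $10,225 + $24,576 = $37,203 (under)
Q1 2018–Q4 2018: $1,792 + $10,225 + $24,576 + $17,876 = $54,469 (under)
Q2 2018–Q1 2019: $10,225 + $24,576 + $17,876 + $48,690 = $101,367 (under)
Q3 2018–Q2 2019: $24,576 + $17,876 + $48,690 + $30,989 = $122,131 (over)
Q4 2018–Q3 2019: $17,876 + $48,690 + $30,989 + $561 = $98,116 (under)
Q1 2019–Q4 2019: $48,690 + $30,989 + $561 + $9,100 = $89,340 (under)
1 window exceeds the threshold.

1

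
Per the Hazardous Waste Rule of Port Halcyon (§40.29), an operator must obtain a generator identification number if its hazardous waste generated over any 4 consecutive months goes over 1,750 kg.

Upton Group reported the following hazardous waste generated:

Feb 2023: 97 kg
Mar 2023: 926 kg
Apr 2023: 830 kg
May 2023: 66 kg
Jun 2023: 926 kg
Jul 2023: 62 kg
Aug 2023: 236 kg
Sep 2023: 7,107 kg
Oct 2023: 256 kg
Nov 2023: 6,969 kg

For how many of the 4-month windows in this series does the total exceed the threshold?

6

Feb 2023–May 2023: 97 kg + 926 kg + 830 kg + 66 kg = 1,919 kg (over)
Mar 2023–Jun 2023: 926 kg + 830 kg + 66 kg + 926 kg = 2,748 kg (over)
Apr 2023–Jul 2023: 830 kg + 66 kg + 926 kg + 62 kg = 1,884 kg (over)
May 2023–Aug 2023: 66 kg + 926 kg + 62 kg + 236 kg = 1,290 kg (under)
Jun 2023–Sep 2023: 926 kg + 62 kg + 236 kg + 7,107 kg = 8,331 kg (over)
Jul 2023–Oct 2023: 62 kg + 236 kg + 7,107 kg + 256 kg = 7,661 kg (over)
Aug 2023–Nov 2023: 236 kg + 7,107 kg + 256 kg + 6,969 kg = 14,568 kg (over)
6 windows exceed the threshold.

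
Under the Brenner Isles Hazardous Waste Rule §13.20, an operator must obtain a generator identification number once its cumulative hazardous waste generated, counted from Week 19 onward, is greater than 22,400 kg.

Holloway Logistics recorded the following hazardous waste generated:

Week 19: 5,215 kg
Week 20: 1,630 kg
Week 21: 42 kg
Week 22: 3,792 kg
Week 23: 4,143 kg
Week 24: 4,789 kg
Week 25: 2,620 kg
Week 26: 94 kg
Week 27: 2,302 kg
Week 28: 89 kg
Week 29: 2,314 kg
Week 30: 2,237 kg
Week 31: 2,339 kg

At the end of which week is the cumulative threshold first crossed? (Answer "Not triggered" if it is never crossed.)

Week 27

Through Week 19: 5,215 kg
Through Week 20: 6,845 kg
Through Week 21: 6,887 kg
Through Week 22: 10,679 kg
Through Week 23: 14,822 kg
Through Week 24: 19,611 kg
Through Week 25: 22,231 kg
Through Week 26: 22,325 kg
Through Week 27: 24,627 kg ← exceeds threshold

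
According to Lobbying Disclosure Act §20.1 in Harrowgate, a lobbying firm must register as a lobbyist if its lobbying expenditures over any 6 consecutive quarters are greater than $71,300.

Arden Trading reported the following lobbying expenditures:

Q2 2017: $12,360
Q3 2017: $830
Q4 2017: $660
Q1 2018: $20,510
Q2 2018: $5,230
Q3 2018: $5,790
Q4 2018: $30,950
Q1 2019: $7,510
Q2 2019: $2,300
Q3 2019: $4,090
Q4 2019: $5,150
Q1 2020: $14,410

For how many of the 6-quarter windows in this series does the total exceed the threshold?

1

Q2 2017–Q3 2018: $12,360 + $830 + $660 + $20,510 + $5,230 + $5,790 = $45,380 (under)
Q3 2017–Q4 2018: $830 + $660 + $20,510 + $5,230 + $5,790 + $30,950 = $63,970 (under)
Q4 2017–Q1 2019: $660 + $20,510 + $5,230 + $5,790 + $30,950 + $7,510 = $70,650 (under)
Q1 2018–Q2 2019: $20,510 + $5,230 + $5,790 + $30,950 + $7,510 + $2,300 = $72,290 (over)
Q2 2018–Q3 2019: $5,230 + $5,790 + $30,950 + $7,510 + $2,300 + $4,090 = $55,870 (under)
Q3 2018–Q4 2019: $5,790 + $30,950 + $7,510 + $2,300 + $4,090 + $5,150 = $55,790 (under)
Q4 2018–Q1 2020: $30,950 + $7,510 + $2,300 + $4,090 + $5,150 + $14,410 = $64,410 (under)
1 window exceeds the threshold.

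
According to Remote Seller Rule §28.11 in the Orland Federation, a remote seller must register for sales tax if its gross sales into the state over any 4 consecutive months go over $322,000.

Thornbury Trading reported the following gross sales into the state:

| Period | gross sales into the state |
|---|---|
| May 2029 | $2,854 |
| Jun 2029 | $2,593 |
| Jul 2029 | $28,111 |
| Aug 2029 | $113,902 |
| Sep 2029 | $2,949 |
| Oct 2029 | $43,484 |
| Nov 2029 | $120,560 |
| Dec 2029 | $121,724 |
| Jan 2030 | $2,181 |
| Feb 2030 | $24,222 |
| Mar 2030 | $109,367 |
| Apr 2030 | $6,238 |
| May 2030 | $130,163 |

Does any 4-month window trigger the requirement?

May 2029–Aug 2029: $2,854 + $2,593 + $28,111 + $113,902 = $147,460 (under)
Jun 2029–Sep 2029: $2,593 + $28,111 + $113,902 + $2,949 = $147,555 (under)
Jul 2029–Oct 2029: $28,111 + $113,902 + $2,949 + $43,484 = $188,446 (under)
Aug 2029–Nov 2029: $113,902 + $2,949 + $43,484 + $120,560 = $280,895 (under)
Sep 2029–Dec 2029: $2,949 + $43,484 + $120,560 + $121,724 = $288,717 (under)
Oct 2029–Jan 2030: $43,484 + $120,560 + $121,724 + $2,181 = $287,949 (under)
Nov 2029–Feb 2030: $120,560 + $121,724 + $2,181 + $24,222 = $268,687 (under)
Dec 2029–Mar 2030: $121,724 + $2,181 + $24,222 + $109,367 = $257,494 (under)
Jan 2030–Apr 2030: $2,181 + $24,222 + $109,367 + $6,238 = $142,008 (under)
Feb 2030–May 2030: $24,222 + $109,367 + $6,238 + $130,163 = $269,990 (under)
No window exceeds $322,000.

No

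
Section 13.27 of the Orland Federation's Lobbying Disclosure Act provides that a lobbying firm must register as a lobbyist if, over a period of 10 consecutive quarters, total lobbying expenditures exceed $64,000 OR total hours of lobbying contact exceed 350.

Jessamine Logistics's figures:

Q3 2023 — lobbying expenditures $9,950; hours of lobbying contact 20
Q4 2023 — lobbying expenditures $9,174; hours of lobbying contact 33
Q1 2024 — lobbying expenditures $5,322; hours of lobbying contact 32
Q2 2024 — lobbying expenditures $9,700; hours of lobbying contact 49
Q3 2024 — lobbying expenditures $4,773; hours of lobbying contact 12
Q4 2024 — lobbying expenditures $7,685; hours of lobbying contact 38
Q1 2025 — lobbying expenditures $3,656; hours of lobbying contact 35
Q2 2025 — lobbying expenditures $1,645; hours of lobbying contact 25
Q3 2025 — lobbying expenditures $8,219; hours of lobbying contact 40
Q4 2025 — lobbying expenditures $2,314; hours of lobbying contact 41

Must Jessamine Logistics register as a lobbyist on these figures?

No

Total lobbying expenditures: $9,950 + $9,174 + $5,322 + $9,700 + $4,773 + $7,685 + $3,656 + $1,645 + $8,219 + $2,314 = $62,438 (≤ $64,000).
Total hours of lobbying contact: 20 + 33 + 32 + 49 + 12 + 38 + 35 + 25 + 40 + 41 = 325 (≤ 350).
The test is 'or': neither threshold is exceeded.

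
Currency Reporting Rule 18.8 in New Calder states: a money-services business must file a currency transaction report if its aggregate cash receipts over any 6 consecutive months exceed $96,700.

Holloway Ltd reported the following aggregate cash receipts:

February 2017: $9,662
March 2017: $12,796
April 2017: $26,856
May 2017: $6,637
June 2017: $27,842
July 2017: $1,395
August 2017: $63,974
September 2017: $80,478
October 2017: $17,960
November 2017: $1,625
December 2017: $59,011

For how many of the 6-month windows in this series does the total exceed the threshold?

5

February 2017–July 2017: $9,662 + $12,796 + $26,856 + $6,637 + $27,842 + $1,395 = $85,188 (under)
March 2017–August 2017: $12,796 + $26,856 + $6,637 + $27,842 + $1,395 + $63,974 = $139,500 (over)
April 2017–September 2017: $26,856 + $6,637 + $27,842 + $1,395 + $63,974 + $80,478 = $207,182 (over)
May 2017–October 2017: $6,637 + $27,842 + $1,395 + $63,974 + $80,478 + $17,960 = $198,286 (over)
June 2017–November 2017: $27,842 + $1,395 + $63,974 + $80,478 + $17,960 + $1,625 = $193,274 (over)
July 2017–December 2017: $1,395 + $63,974 + $80,478 + $17,960 + $1,625 + $59,011 = $224,443 (over)
5 windows exceed the threshold.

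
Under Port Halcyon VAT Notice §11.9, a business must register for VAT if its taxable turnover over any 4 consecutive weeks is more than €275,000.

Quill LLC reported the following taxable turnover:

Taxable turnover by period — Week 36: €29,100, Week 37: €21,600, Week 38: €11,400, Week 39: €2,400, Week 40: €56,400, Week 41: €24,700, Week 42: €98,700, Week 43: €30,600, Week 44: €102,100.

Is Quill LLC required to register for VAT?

Week 36–Week 39: €29,100 + €21,600 + €11,400 + €2,400 = €64,500 (under)
Week 37–Week 40: €21,600 + €11,400 + €2,400 + €56,400 = €91,800 (under)
Week 38–Week 41: €11,400 + €2,400 + €56,400 + €24,700 = €94,900 (under)
Week 39–Week 42: €2,400 + €56,400 + €24,700 + €98,700 = €182,200 (under)
Week 40–Week 43: €56,400 + €24,700 + €98,700 + €30,600 = €210,400 (under)
Week 41–Week 44: €24,700 + €98,700 + €30,600 + €102,100 = €256,100 (under)
No window exceeds €275,000.

No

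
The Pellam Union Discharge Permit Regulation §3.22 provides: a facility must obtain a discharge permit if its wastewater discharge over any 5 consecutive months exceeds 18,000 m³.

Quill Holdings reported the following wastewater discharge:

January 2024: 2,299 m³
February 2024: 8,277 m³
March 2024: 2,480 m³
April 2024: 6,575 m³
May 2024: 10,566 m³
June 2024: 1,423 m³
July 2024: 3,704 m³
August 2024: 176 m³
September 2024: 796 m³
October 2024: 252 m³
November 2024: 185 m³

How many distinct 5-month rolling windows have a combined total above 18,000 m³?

4

January 2024–May 2024: 2,299 m³ + 8,277 m³ + 2,480 m³ + 6,575 m³ + 10,566 m³ = 30,197 m³ (over)
February 2024–June 2024: 8,277 m³ + 2,480 m³ + 6,575 m³ + 10,566 m³ + 1,423 m³ = 29,321 m³ (over)
March 2024–July 2024: 2,480 m³ + 6,575 m³ + 10,566 m³ + 1,423 m³ + 3,704 m³ = 24,748 m³ (over)
April 2024–August 2024: 6,575 m³ + 10,566 m³ + 1,423 m³ + 3,704 m³ + 176 m³ = 22,444 m³ (over)
May 2024–September 2024: 10,566 m³ + 1,423 m³ + 3,704 m³ + 176 m³ + 796 m³ = 16,665 m³ (under)
June 2024–October 2024: 1,423 m³ + 3,704 m³ + 176 m³ + 796 m³ + 252 m³ = 6,351 m³ (under)
July 2024–November 2024: 3,704 m³ + 176 m³ + 796 m³ + 252 m³ + 185 m³ = 5,113 m³ (under)
4 windows exceed the threshold.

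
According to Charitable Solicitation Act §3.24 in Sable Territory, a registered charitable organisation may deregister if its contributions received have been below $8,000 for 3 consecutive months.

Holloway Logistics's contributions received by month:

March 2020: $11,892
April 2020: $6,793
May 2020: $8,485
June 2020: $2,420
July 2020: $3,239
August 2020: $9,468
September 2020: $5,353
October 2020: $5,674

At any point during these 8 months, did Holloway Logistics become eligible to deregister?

No

Months below $8,000: April 2020, June 2020, July 2020, September 2020, October 2020.
Longest run of consecutive months below the threshold: 2.
2 < 3, so Holloway Logistics never became eligible.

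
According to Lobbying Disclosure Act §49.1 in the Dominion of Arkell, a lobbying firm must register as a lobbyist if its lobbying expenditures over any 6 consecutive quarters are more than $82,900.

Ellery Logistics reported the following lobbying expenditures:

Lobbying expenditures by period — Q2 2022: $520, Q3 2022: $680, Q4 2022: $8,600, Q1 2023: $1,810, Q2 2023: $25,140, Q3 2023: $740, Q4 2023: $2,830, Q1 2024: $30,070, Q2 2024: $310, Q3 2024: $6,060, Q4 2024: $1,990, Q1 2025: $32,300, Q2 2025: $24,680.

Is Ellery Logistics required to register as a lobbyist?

Q2 2022–Q3 2023: $520 + $680 + $8,600 + $1,810 + $25,140 + $740 = $37,490 (under)
Q3 2022–Q4 2023: $680 + $8,600 + $1,810 + $25,140 + $740 + $2,830 = $39,800 (under)
Q4 2022–Q1 2024: $8,600 + $1,810 + $25,140 + $740 + $2,830 + $30,070 = $69,190 (under)
Q1 2023–Q2 2024: $1,810 + $25,140 + $740 + $2,830 + $30,070 + $310 = $60,900 (under)
Q2 2023–Q3 2024: $25,140 + $740 + $2,830 + $30,070 + $310 + $6,060 = $65,150 (under)
Q3 2023–Q4 2024: $740 + $2,830 + $30,070 + $310 + $6,060 + $1,990 = $42,000 (under)
Q4 2023–Q1 2025: $2,830 + $30,070 + $310 + $6,060 + $1,990 + $32,300 = $73,560 (under)
Q1 2024–Q2 2025: $30,070 + $310 + $6,060 + $1,990 + $32,300 + $24,680 = $95,410 (over)
At least one window exceeds $82,900.

Yes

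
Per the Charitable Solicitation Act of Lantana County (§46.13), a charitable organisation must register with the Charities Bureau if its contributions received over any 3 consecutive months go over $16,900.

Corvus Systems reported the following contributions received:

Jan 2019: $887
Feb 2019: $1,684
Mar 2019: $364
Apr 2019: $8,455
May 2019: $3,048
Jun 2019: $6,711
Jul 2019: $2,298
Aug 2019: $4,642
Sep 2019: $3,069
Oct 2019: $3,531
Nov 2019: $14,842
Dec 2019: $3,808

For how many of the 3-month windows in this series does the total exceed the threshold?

3

Jan 2019–Mar 2019: $887 + $1,684 + $364 = $2,935 (under)
Feb 2019–Apr 2019: $1,684 + $364 + $8,455 = $10,503 (under)
Mar 2019–May 2019: $364 + $8,455 + $3,048 = $11,867 (under)
Apr 2019–Jun 2019: $8,455 + $3,048 + $6,711 = $18,214 (over)
May 2019–Jul 2019: $3,048 + $6,711 + $2,298 = $12,057 (under)
Jun 2019–Aug 2019: $6,711 + $2,298 + $4,642 = $13,651 (under)
Jul 2019–Sep 2019: $2,298 + $4,642 + $3,069 = $10,009 (under)
Aug 2019–Oct 2019: $4,642 + $3,069 + $3,531 = $11,242 (under)
Sep 2019–Nov 2019: $3,069 + $3,531 + $14,842 = $21,442 (over)
Oct 2019–Dec 2019: $3,531 + $14,842 + $3,808 = $22,181 (over)
3 windows exceed the threshold.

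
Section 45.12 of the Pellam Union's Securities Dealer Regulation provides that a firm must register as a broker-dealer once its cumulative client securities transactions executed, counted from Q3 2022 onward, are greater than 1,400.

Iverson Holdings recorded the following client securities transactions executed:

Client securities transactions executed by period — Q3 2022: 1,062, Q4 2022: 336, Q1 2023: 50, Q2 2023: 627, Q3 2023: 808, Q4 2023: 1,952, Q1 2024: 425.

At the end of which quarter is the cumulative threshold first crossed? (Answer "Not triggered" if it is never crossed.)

Q1 2023

Through Q3 2022: 1,062
Through Q4 2022: 1,398
Through Q1 2023: 1,448 ← exceeds threshold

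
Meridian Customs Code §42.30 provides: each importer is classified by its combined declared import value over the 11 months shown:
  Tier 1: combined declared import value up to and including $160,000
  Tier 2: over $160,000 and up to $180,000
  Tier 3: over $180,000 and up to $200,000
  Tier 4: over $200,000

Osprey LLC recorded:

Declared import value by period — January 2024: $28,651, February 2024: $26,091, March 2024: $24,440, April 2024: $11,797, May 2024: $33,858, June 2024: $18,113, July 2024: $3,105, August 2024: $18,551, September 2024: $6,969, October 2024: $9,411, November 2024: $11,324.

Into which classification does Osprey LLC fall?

Tier 3

Combined declared import value: $28,651 + $26,091 + $24,440 + $11,797 + $33,858 + $18,113 + $3,105 + $18,551 + $6,969 + $9,411 + $11,324 = $192,310.
$180,000 < $192,310 ≤ $200,000, so Tier 3 applies.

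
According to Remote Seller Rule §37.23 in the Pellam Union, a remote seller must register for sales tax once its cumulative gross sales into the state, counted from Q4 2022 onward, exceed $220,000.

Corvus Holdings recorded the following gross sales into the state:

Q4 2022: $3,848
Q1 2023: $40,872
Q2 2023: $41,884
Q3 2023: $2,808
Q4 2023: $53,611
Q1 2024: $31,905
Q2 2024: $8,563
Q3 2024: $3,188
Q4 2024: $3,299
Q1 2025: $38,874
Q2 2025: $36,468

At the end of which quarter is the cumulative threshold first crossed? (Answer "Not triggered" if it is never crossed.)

Q1 2025

Through Q4 2022: $3,848
Through Q1 2023: $44,720
Through Q2 2023: $86,604
Through Q3 2023: $89,412
Through Q4 2023: $143,023
Through Q1 2024: $174,928
Through Q2 2024: $183,491
Through Q3 2024: $186,679
Through Q4 2024: $189,978
Through Q1 2025: $228,852 ← exceeds threshold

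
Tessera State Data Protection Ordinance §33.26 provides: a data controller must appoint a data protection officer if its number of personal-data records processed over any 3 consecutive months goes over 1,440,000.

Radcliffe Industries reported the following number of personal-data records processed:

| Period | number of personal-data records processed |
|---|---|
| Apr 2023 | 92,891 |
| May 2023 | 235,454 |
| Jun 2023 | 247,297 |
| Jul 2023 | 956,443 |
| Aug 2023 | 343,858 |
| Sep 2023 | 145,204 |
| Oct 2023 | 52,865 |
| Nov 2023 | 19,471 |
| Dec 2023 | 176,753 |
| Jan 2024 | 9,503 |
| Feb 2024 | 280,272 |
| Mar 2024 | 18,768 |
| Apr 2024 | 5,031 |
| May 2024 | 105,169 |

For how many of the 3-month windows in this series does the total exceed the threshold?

2

Apr 2023–Jun 2023: 92,891 + 235,454 + 247,297 = 575,642 (under)
May 2023–Jul 2023: 235,454 + 247,297 + 956,443 = 1,439,194 (under)
Jun 2023–Aug 2023: 247,297 + 956,443 + 343,858 = 1,547,598 (over)
Jul 2023–Sep 2023: 956,443 + 343,858 + 145,204 = 1,445,505 (over)
Aug 2023–Oct 2023: 343,858 + 145,204 + 52,865 = 541,927 (under)
Sep 2023–Nov 2023: 145,204 + 52,865 + 19,471 = 217,540 (under)
Oct 2023–Dec 2023: 52,865 + 19,471 + 176,753 = 249,089 (under)
Nov 2023–Jan 2024: 19,471 + 176,753 + 9,503 = 205,727 (under)
Dec 2023–Feb 2024: 176,753 + 9,503 + 280,272 = 466,528 (under)
Jan 2024–Mar 2024: 9,503 + 280,272 + 18,768 = 308,543 (under)
Feb 2024–Apr 2024: 280,272 + 18,768 + 5,031 = 304,071 (under)
Mar 2024–May 2024: 18,768 + 5,031 + 105,169 = 128,968 (under)
2 windows exceed the threshold.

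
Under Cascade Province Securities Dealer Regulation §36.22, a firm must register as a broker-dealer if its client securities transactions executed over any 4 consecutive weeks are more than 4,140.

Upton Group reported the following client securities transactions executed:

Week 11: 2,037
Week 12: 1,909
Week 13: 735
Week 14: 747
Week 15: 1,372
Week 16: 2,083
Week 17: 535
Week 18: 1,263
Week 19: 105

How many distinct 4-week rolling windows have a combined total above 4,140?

5

Week 11–Week 14: 2,037 + 1,909 + 735 + 747 = 5,428 (over)
Week 12–Week 15: 1,909 + 735 + 747 + 1,372 = 4,763 (over)
Week 13–Week 16: 735 + 747 + 1,372 + 2,083 = 4,937 (over)
Week 14–Week 17: 747 + 1,372 + 2,083 + 535 = 4,737 (over)
Week 15–Week 18: 1,372 + 2,083 + 535 + 1,263 = 5,253 (over)
Week 16–Week 19: 2,083 + 535 + 1,263 + 105 = 3,986 (under)
5 windows exceed the threshold.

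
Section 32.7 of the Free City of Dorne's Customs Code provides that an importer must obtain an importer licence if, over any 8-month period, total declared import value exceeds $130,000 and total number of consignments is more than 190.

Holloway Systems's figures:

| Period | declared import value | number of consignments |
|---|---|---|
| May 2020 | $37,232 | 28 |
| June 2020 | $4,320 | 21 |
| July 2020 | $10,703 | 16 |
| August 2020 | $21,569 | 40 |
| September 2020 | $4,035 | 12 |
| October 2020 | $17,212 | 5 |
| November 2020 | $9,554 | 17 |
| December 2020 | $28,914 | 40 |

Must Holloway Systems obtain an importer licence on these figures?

Total declared import value: $37,232 + $4,320 + $10,703 + $21,569 + $4,035 + $17,212 + $9,554 + $28,914 = $133,539 (> $130,000).
Total number of consignments: 28 + 21 + 16 + 40 + 12 + 5 + 17 + 40 = 179 (≤ 190).
The test is 'and': the rule requires both, and at least one is not exceeded.

No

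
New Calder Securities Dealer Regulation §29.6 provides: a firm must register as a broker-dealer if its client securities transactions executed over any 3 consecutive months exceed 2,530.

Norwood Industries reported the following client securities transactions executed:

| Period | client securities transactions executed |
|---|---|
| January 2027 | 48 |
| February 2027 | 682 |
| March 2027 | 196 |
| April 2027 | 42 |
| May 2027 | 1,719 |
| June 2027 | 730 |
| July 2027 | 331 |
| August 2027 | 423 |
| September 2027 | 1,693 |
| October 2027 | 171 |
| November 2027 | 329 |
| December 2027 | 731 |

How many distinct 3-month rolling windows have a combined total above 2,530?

1

January 2027–March 2027: 48 + 682 + 196 = 926 (under)
February 2027–April 2027: 682 + 196 + 42 = 920 (under)
March 2027–May 2027: 196 + 42 + 1,719 = 1,957 (under)
April 2027–June 2027: 42 + 1,719 + 730 = 2,491 (under)
May 2027–July 2027: 1,719 + 730 + 331 = 2,780 (over)
June 2027–August 2027: 730 + 331 + 423 = 1,484 (under)
July 2027–September 2027: 331 + 423 + 1,693 = 2,447 (under)
August 2027–October 2027: 423 + 1,693 + 171 = 2,287 (under)
September 2027–November 2027: 1,693 + 171 + 329 = 2,193 (under)
October 2027–December 2027: 171 + 329 + 731 = 1,231 (under)
1 window exceeds the threshold.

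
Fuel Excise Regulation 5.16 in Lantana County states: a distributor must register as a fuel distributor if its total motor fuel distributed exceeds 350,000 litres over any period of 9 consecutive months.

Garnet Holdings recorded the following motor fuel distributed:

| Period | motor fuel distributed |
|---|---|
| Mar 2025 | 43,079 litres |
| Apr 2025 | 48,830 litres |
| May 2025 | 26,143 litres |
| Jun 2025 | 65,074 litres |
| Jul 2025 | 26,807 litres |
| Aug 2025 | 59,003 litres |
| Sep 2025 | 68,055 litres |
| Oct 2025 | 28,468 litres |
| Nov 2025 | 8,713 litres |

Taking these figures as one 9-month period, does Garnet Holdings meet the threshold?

Total motor fuel distributed: 43,079 litres + 48,830 litres + 26,143 litres + 65,074 litres + 26,807 litres + 59,003 litres + 68,055 litres + 28,468 litres + 8,713 litres = 374,172 litres.
374,172 litres > 350,000 litres, so the threshold is exceeded.

Yes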